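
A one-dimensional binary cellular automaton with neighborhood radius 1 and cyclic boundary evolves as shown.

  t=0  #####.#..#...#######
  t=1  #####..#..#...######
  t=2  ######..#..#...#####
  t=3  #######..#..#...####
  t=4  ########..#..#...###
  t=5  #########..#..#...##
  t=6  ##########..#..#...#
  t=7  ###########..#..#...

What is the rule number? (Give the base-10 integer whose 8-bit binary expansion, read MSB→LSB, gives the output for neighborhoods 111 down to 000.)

  [7] ### => #  t=0,i=0
  [6] ##. => #  t=0,i=4
  [5] #.# => .  t=0,i=5
  [4] #.. => #  t=0,i=7
  [3] .## => .  t=0,i=13
  [2] .#. => .  t=0,i=6
  [1] ..# => .  t=0,i=8
  [0] ... => .  t=0,i=11
  bits 11010000 = 208

208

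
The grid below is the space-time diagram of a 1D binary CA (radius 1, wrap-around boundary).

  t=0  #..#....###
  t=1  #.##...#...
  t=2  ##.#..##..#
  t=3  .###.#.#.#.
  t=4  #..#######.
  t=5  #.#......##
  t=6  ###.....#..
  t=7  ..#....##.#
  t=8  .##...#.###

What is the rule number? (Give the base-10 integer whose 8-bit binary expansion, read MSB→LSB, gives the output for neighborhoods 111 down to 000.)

102

  ###|.  b7=0 t=0,i=9
  ##.|#  b6=1 t=0,i=0
  #.#|#  b5=1 t=1,i=1
  #..|.  b4=0 t=0,i=1
  .##|.  b3=0 t=0,i=8
  .#.|#  b2=1 t=0,i=3
  ..#|#  b1=1 t=0,i=2
  ...|.  b0=0 t=0,i=5
  bits 01100110 = 102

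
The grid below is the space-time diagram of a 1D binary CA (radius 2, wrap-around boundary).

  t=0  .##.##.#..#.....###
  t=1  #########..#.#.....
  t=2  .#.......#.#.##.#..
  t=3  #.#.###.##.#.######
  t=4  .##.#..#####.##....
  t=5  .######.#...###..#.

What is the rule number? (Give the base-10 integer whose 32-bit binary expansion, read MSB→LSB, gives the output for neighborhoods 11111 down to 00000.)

251310949

  nb #####: next=.  (t=1,i=2, bit31=0)
  nb ####.: next=.  (t=1,i=7, bit30=0)
  nb ###.#: next=.  (t=0,i=18, bit29=0)
  nb ###..: next=.  (t=1,i=8, bit28=0)
  nb ##.##: next=#  (t=0,i=0, bit27=1)
  nb ##.#.: next=#  (t=0,i=6, bit26=1)
  nb ##..#: next=#  (t=1,i=9, bit25=1)
  nb ##...: next=.  (t=4,i=15, bit24=0)
  nb #.###: next=#  (t=3,i=4, bit23=1)
  nb #.##.: next=#  (t=0,i=1, bit22=1)
  nb #.#.#: next=#  (t=2,i=11, bit21=1)
  nb #.#..: next=#  (t=0,i=7, bit20=1)
  nb #..##: next=#  (t=4,i=6, bit19=1)
  nb #..#.: next=.  (t=0,i=9, bit18=0)
  nb #...#: next=#  (t=2,i=18, bit17=1)
  nb #....: next=.  (t=0,i=12, bit16=0)
  nb .####: next=#  (t=1,i=1, bit15=1)
  nb .###.: next=.  (t=0,i=17, bit14=0)
  nb .##.#: next=#  (t=0,i=2, bit13=1)
  nb .##..: next=#  (t=4,i=14, bit12=1)
  nb .#.##: next=.  (t=2,i=12, bit11=0)
  nb .#.#.: next=.  (t=1,i=12, bit10=0)
  nb .#..#: next=#  (t=0,i=8, bit9=1)
  nb .#...: next=#  (t=0,i=11, bit8=1)
  nb ..###: next=.  (t=0,i=16, bit7=0)
  nb ..##.: next=#  (t=4,i=1, bit6=1)
  nb ..#.#: next=#  (t=1,i=11, bit5=1)
  nb ..#..: next=.  (t=0,i=10, bit4=0)
  nb ...##: next=.  (t=0,i=15, bit3=0)
  nb ...#.: next=#  (t=2,i=0, bit2=1)
  nb ....#: next=.  (t=0,i=14, bit1=0)
  nb .....: next=#  (t=0,i=13, bit0=1)
  bits 00001110111110101011001101100101 = 251310949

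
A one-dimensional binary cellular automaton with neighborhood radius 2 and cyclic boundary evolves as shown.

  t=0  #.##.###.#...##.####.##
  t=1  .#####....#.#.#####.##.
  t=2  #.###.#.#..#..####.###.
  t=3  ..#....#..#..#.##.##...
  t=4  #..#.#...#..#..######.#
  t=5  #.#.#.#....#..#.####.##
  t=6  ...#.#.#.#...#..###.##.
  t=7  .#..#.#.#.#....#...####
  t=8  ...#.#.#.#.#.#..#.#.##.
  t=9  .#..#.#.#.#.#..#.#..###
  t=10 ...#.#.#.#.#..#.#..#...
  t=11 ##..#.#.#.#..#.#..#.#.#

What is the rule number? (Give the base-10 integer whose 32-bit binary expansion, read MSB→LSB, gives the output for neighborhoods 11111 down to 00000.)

3385636107

  #####|#  b31=1 t=1,i=3
  ####.|#  b30=1 t=0,i=18
  ###.#|.  b29=0 t=0,i=0
  ###..|.  b28=0 t=1,i=5
  ##.##|#  b27=1 t=0,i=1
  ##.#.|.  b26=0 t=0,i=8
  ##..#|.  b25=0 t=1,i=22
  ##...|#  b24=1 t=1,i=6
  #.###|#  b23=1 t=0,i=5
  #.##.|#  b22=1 t=0,i=2
  #.#.#|.  b21=0 t=1,i=12
  #.#..|.  b20=0 t=0,i=9
  #..##|#  b19=1 t=1,i=0
  #..#.|#  b18=1 t=2,i=10
  #...#|.  b17=0 t=0,i=11
  #....|.  b16=0 t=1,i=7
  .####|#  b15=1 t=0,i=17
  .###.|.  b14=0 t=0,i=6
  .##.#|#  b13=1 t=0,i=3
  .##..|#  b12=1 t=1,i=21
  .#.##|.  b11=0 t=1,i=13
  .#.#.|#  b10=1 t=1,i=11
  .#..#|.  b9=0 t=2,i=9
  .#...|#  b8=1 t=0,i=10
  ..###|.  b7=0 t=1,i=1
  ..##.|.  b6=0 t=0,i=13
  ..#.#|.  b5=0 t=1,i=10
  ..#..|.  b4=0 t=2,i=11
  ...##|#  b3=1 t=0,i=12
  ...#.|.  b2=0 t=1,i=9
  ....#|#  b1=1 t=1,i=8
  .....|#  b0=1 t=3,i=22
  bits 11001001110011001011010100001011 = 3385636107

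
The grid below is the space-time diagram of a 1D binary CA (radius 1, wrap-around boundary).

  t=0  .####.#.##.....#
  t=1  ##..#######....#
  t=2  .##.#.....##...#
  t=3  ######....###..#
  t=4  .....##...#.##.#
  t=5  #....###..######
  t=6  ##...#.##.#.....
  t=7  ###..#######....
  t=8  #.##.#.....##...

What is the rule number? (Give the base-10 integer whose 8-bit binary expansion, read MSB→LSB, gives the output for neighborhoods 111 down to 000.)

  ###|.  b7=0 t=0,i=2
  ##.|#  b6=1 t=0,i=4
  #.#|#  b5=1 t=0,i=0
  #..|#  b4=1 t=0,i=10
  .##|#  b3=1 t=0,i=1
  .#.|#  b2=1 t=0,i=6
  ..#|.  b1=0 t=0,i=14
  ...|.  b0=0 t=0,i=11
  bits 01111100 = 124

124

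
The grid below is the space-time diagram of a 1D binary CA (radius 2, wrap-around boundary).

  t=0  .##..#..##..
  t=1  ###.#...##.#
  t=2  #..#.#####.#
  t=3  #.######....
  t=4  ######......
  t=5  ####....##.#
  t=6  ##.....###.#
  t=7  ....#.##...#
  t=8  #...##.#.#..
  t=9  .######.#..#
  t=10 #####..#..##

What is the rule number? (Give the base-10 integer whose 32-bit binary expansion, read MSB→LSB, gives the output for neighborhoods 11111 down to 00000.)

  [31] ##### => #  t=2,i=7
  [30] ####. => .  t=1,i=1
  [29] ###.# => .  t=1,i=2
  [28] ###.. => .  t=3,i=7
  [27] ##.## => .  t=1,i=10
  [26] ##.#. => #  t=1,i=3
  [25] ##..# => .  t=0,i=3
  [24] ##... => .  t=0,i=10
  [23] #.### => #  t=1,i=11
  [22] #.##. => .  t=2,i=11
  [21] #.#.# => .  t=8,i=7
  [20] #.#.. => .  t=1,i=4
  [19] #..## => .  t=0,i=7
  [18] #..#. => #  t=0,i=4
  [17] #...# => #  t=0,i=11
  [16] #.... => .  t=3,i=9
  [15] .#### => #  t=1,i=0
  [14] .###. => .  t=6,i=0
  [13] .##.# => #  t=1,i=9
  [12] .##.. => #  t=0,i=2
  [11] .#.## => #  t=2,i=4
  [10] .#.#. => #  t=8,i=8
  [9] .#..# => .  t=0,i=6
  [8] .#... => #  t=1,i=5
  [7] ..### => #  t=4,i=0
  [6] ..##. => #  t=0,i=1
  [5] ..#.# => #  t=2,i=3
  [4] ..#.. => .  t=0,i=5
  [3] ...## => #  t=0,i=0
  [2] ...#. => .  t=3,i=11
  [1] ....# => .  t=3,i=10
  [0] ..... => #  t=4,i=8
  bits 10000100100001101011110111101001 = 2223422953

2223422953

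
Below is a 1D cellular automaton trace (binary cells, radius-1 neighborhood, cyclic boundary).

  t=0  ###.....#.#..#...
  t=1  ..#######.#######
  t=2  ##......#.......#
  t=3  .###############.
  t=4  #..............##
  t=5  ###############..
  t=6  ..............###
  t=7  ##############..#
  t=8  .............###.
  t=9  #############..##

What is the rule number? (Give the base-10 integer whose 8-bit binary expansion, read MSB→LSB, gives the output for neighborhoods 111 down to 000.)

  ###|.  b7=0 t=0,i=1
  ##.|#  b6=1 t=0,i=2
  #.#|.  b5=0 t=0,i=9
  #..|#  b4=1 t=0,i=3
  .##|.  b3=0 t=0,i=0
  .#.|#  b2=1 t=0,i=8
  ..#|#  b1=1 t=0,i=7
  ...|#  b0=1 t=0,i=4
  bits 01010111 = 87

87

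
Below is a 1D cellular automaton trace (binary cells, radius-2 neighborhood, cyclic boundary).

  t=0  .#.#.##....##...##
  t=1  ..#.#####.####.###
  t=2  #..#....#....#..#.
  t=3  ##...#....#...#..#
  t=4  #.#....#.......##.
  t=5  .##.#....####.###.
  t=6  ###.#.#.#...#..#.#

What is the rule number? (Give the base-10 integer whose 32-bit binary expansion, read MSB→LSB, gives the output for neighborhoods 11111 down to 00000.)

  #####|.  b31=0 t=1,i=6
  ####.|.  b30=0 t=1,i=7
  ###.#|#  b29=1 t=1,i=8
  ###..|.  b28=0 t=1,i=17
  ##.##|.  b27=0 t=1,i=9
  ##.#.|.  b26=0 t=0,i=0
  ##..#|#  b25=1 t=1,i=0
  ##...|#  b24=1 t=0,i=7
  #.###|.  b23=0 t=1,i=4
  #.##.|#  b22=1 t=0,i=5
  #.#.#|.  b21=0 t=0,i=1
  #.#..|#  b20=1 t=2,i=0
  #..##|#  b19=1 t=3,i=16
  #..#.|.  b18=0 t=1,i=1
  #...#|.  b17=0 t=0,i=14
  #....|#  b16=1 t=0,i=8
  .####|.  b15=0 t=1,i=5
  .###.|#  b14=1 t=1,i=16
  .##.#|#  b13=1 t=0,i=17
  .##..|#  b12=1 t=0,i=6
  .#.##|#  b11=1 t=0,i=4
  .#.#.|#  b10=1 t=0,i=2
  .#..#|#  b9=1 t=2,i=1
  .#...|.  b8=0 t=2,i=4
  ..###|.  b7=0 t=3,i=17
  ..##.|#  b6=1 t=0,i=11
  ..#.#|.  b5=0 t=1,i=2
  ..#..|.  b4=0 t=2,i=3
  ...##|#  b3=1 t=0,i=10
  ...#.|.  b2=0 t=2,i=7
  ....#|.  b1=0 t=0,i=9
  .....|#  b0=1 t=4,i=10
  bits 00100011010110010111111001001001 = 593067593

593067593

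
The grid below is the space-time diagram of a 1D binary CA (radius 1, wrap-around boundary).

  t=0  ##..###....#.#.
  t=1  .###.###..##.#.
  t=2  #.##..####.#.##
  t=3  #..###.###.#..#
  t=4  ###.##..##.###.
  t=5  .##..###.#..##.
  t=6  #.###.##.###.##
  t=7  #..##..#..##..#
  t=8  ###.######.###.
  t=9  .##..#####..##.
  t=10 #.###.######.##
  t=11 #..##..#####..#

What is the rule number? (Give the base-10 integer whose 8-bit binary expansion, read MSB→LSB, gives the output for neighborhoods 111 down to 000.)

214

  nb ###: next=#  (t=0,i=5, bit7=1)
  nb ##.: next=#  (t=0,i=1, bit6=1)
  nb #.#: next=.  (t=0,i=12, bit5=0)
  nb #..: next=#  (t=0,i=2, bit4=1)
  nb .##: next=.  (t=0,i=0, bit3=0)
  nb .#.: next=#  (t=0,i=11, bit2=1)
  nb ..#: next=#  (t=0,i=3, bit1=1)
  nb ...: next=.  (t=0,i=8, bit0=0)
  bits 11010110 = 214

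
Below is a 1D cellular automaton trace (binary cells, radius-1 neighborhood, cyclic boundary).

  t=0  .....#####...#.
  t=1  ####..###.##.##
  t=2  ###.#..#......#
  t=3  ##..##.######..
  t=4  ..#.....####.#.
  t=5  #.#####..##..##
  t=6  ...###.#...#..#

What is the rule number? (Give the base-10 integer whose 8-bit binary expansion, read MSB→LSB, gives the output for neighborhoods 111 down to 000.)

149

  ###|#  b7=1 t=0,i=6
  ##.|.  b6=0 t=0,i=9
  #.#|.  b5=0 t=1,i=9
  #..|#  b4=1 t=0,i=10
  .##|.  b3=0 t=0,i=5
  .#.|#  b2=1 t=0,i=13
  ..#|.  b1=0 t=0,i=4
  ...|#  b0=1 t=0,i=0
  bits 10010101 = 149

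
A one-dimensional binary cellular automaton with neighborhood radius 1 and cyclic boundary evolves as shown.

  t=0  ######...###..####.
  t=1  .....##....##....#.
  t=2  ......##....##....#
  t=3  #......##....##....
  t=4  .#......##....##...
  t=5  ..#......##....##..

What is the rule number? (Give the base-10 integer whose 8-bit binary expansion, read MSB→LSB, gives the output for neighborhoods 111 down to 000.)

  nb ###: next=.  (t=0,i=1, bit7=0)
  nb ##.: next=#  (t=0,i=5, bit6=1)
  nb #.#: next=.  (t=0,i=18, bit5=0)
  nb #..: next=#  (t=0,i=6, bit4=1)
  nb .##: next=.  (t=0,i=0, bit3=0)
  nb .#.: next=.  (t=1,i=17, bit2=0)
  nb ..#: next=.  (t=0,i=8, bit1=0)
  nb ...: next=.  (t=0,i=7, bit0=0)
  bits 01010000 = 80

80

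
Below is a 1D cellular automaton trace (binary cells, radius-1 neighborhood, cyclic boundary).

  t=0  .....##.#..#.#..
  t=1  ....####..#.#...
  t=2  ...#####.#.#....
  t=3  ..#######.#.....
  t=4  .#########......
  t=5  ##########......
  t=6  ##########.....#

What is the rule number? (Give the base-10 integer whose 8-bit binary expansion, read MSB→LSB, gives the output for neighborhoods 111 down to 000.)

234

  [7] ### => #  t=1,i=5
  [6] ##. => #  t=0,i=6
  [5] #.# => #  t=0,i=7
  [4] #.. => .  t=0,i=9
  [3] .## => #  t=0,i=5
  [2] .#. => .  t=0,i=8
  [1] ..# => #  t=0,i=4
  [0] ... => .  t=0,i=0
  bits 11101010 = 234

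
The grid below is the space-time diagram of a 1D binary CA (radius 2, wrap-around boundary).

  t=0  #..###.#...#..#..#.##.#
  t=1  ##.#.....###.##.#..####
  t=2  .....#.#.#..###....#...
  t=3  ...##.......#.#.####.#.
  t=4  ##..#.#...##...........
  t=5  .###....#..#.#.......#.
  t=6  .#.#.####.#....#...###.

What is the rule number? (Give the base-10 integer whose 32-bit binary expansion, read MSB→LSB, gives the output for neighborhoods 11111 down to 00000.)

  #####|.  b31=0 t=1,i=21
  ####.|.  b30=0 t=1,i=0
  ###.#|.  b29=0 t=0,i=5
  ###..|#  b28=1 t=2,i=14
  ##.##|#  b27=1 t=0,i=21
  ##.#.|.  b26=0 t=0,i=6
  ##..#|#  b25=1 t=0,i=1
  ##...|.  b24=0 t=2,i=15
  #.###|.  b23=0 t=3,i=16
  #.##.|#  b22=1 t=0,i=19
  #.#.#|.  b21=0 t=2,i=7
  #.#..|.  b20=0 t=0,i=7
  #..##|.  b19=0 t=0,i=2
  #..#.|#  b18=1 t=0,i=13
  #...#|#  b17=1 t=0,i=9
  #....|#  b16=1 t=1,i=5
  .####|.  b15=0 t=1,i=20
  .###.|.  b14=0 t=0,i=4
  .##.#|#  b13=1 t=0,i=20
  .##..|#  b12=1 t=0,i=0
  .#.##|.  b11=0 t=0,i=18
  .#.#.|.  b10=0 t=2,i=6
  .#..#|.  b9=0 t=0,i=12
  .#...|.  b8=0 t=0,i=8
  ..###|#  b7=1 t=0,i=3
  ..##.|.  b6=0 t=3,i=3
  ..#.#|.  b5=0 t=0,i=17
  ..#..|#  b4=1 t=0,i=11
  ...##|.  b3=0 t=1,i=8
  ...#.|#  b2=1 t=0,i=10
  ....#|#  b1=1 t=1,i=7
  .....|.  b0=0 t=1,i=6
  bits 00011010010001110011000010010110 = 440873110

440873110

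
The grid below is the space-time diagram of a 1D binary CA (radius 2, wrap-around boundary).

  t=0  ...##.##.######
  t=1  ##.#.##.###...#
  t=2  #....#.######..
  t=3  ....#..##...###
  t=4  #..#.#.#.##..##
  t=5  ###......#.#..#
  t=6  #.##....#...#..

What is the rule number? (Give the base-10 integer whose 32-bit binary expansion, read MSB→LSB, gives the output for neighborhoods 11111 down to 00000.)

  [31] ##### => .  t=0,i=11
  [30] ####. => .  t=0,i=13
  [29] ###.# => .  t=1,i=1
  [28] ###.. => #  t=0,i=14
  [27] ##.## => #  t=0,i=5
  [26] ##.#. => .  t=1,i=2
  [25] ##..# => #  t=2,i=13
  [24] ##... => #  t=0,i=0
  [23] #.### => #  t=0,i=9
  [22] #.##. => #  t=0,i=6
  [21] #.#.# => .  t=1,i=3
  [20] #.#.. => .  t=5,i=11
  [19] #..## => .  t=3,i=6
  [18] #..#. => #  t=2,i=14
  [17] #...# => #  t=0,i=1
  [16] #.... => .  t=2,i=2
  [15] .#### => #  t=0,i=10
  [14] .###. => #  t=1,i=0
  [13] .##.# => .  t=0,i=4
  [12] .##.. => .  t=3,i=8
  [11] .#.## => .  t=1,i=4
  [10] .#.#. => .  t=4,i=4
  [9] .#..# => #  t=3,i=5
  [8] .#... => .  t=2,i=1
  [7] ..### => .  t=1,i=14
  [6] ..##. => #  t=0,i=3
  [5] ..#.# => .  t=2,i=5
  [4] ..#.. => .  t=2,i=0
  [3] ...## => .  t=0,i=2
  [2] ...#. => #  t=2,i=4
  [1] ....# => .  t=2,i=3
  [0] ..... => .  t=5,i=5
  bits 00011011110001101100001001000100 = 466010692

466010692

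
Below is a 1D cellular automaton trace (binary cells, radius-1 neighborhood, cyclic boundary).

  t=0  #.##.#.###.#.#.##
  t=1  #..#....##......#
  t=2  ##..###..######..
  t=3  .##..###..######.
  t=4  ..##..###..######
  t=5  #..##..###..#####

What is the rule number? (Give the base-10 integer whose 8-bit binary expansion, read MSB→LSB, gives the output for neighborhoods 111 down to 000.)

  [7] ### => #  t=0,i=8
  [6] ##. => #  t=0,i=0
  [5] #.# => .  t=0,i=1
  [4] #.. => #  t=1,i=1
  [3] .## => .  t=0,i=2
  [2] .#. => .  t=0,i=5
  [1] ..# => .  t=1,i=2
  [0] ... => #  t=1,i=5
  bits 11010001 = 209

209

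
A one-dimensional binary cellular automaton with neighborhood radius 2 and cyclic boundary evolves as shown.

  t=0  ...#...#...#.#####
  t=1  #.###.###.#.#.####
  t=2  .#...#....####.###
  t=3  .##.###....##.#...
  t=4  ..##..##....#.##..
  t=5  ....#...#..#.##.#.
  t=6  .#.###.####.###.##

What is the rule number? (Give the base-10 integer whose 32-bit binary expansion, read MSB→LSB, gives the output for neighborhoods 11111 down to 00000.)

3681857301

  ##### -> #   bit 31 = 1  t=0,i=15
  ####. -> #   bit 30 = 1  t=0,i=16
  ###.# -> .   bit 29 = 0  t=1,i=0
  ###.. -> #   bit 28 = 1  t=0,i=17
  ##.## -> #   bit 27 = 1  t=1,i=1
  ##.#. -> .   bit 26 = 0  t=1,i=9
  ##..# -> #   bit 25 = 1  t=4,i=4
  ##... -> #   bit 24 = 1  t=0,i=0
  #.### -> .   bit 23 = 0  t=0,i=13
  #.##. -> #   bit 22 = 1  t=4,i=14
  #.#.# -> #   bit 21 = 1  t=1,i=10
  #.#.. -> #   bit 20 = 1  t=2,i=1
  #..## -> .   bit 19 = 0  t=4,i=5
  #..#. -> #   bit 18 = 1  t=5,i=10
  #...# -> .   bit 17 = 0  t=0,i=1
  #.... -> .   bit 16 = 0  t=2,i=7
  .#### -> #   bit 15 = 1  t=0,i=14
  .###. -> .   bit 14 = 0  t=1,i=3
  .##.# -> #   bit 13 = 1  t=3,i=2
  .##.. -> .   bit 12 = 0  t=4,i=3
  .#.## -> #   bit 11 = 1  t=0,i=12
  .#.#. -> #   bit 10 = 1  t=1,i=11
  .#..# -> #   bit 9 = 1  t=5,i=9
  .#... -> #   bit 8 = 1  t=0,i=4
  ..### -> .   bit 7 = 0  t=2,i=10
  ..##. -> .   bit 6 = 0  t=3,i=1
  ..#.# -> .   bit 5 = 0  t=0,i=11
  ..#.. -> #   bit 4 = 1  t=0,i=3
  ...## -> .   bit 3 = 0  t=2,i=9
  ...#. -> #   bit 2 = 1  t=0,i=2
  ....# -> .   bit 1 = 0  t=2,i=8
  ..... -> #   bit 0 = 1  t=5,i=1
  bits 11011011011101001010111100010101 = 3681857301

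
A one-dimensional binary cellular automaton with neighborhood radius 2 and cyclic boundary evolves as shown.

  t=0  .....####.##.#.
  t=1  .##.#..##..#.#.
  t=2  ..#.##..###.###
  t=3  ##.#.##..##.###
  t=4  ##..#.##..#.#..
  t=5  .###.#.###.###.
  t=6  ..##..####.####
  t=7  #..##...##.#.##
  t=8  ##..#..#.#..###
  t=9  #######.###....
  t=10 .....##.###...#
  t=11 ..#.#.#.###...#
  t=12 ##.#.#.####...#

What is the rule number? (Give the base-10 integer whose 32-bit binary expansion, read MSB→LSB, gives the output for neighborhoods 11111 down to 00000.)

1922334233

  [31] ##### => .  t=3,i=14
  [30] ####. => #  t=0,i=7
  [29] ###.# => #  t=0,i=8
  [28] ###.. => #  t=2,i=14
  [27] ##.## => .  t=0,i=9
  [26] ##.#. => .  t=0,i=12
  [25] ##..# => #  t=1,i=9
  [24] ##... => .  t=7,i=5
  [23] #.### => #  t=2,i=12
  [22] #.##. => .  t=0,i=10
  [21] #.#.# => .  t=3,i=3
  [20] #.#.. => #  t=0,i=13
  [19] #..## => .  t=1,i=0
  [18] #..#. => #  t=1,i=10
  [17] #...# => .  t=7,i=6
  [16] #.... => .  t=0,i=0
  [15] .#### => .  t=0,i=6
  [14] .###. => #  t=2,i=9
  [13] .##.# => #  t=0,i=11
  [12] .##.. => #  t=1,i=8
  [11] .#.## => #  t=2,i=3
  [10] .#.#. => #  t=1,i=12
  [9] .#..# => #  t=1,i=5
  [8] .#... => .  t=0,i=14
  [7] ..### => .  t=0,i=5
  [6] ..##. => .  t=1,i=1
  [5] ..#.# => .  t=1,i=11
  [4] ..#.. => #  t=8,i=4
  [3] ...## => #  t=0,i=4
  [2] ...#. => .  t=10,i=13
  [1] ....# => .  t=0,i=3
  [0] ..... => #  t=0,i=1
  bits 01110010100101000111111000011001 = 1922334233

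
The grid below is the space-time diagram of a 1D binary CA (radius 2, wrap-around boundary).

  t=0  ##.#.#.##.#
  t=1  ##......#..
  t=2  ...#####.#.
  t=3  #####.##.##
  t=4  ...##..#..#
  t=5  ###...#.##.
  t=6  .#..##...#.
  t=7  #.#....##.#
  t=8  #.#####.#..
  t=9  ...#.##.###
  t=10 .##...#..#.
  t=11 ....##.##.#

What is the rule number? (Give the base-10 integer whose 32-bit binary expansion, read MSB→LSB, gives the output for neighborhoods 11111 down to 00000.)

  nb #####: next=.  (t=2,i=5, bit31=0)
  nb ####.: next=#  (t=2,i=6, bit30=1)
  nb ###.#: next=#  (t=0,i=1, bit29=1)
  nb ###..: next=.  (t=5,i=2, bit28=0)
  nb ##.##: next=.  (t=0,i=9, bit27=0)
  nb ##.#.: next=.  (t=0,i=2, bit26=0)
  nb ##..#: next=.  (t=4,i=5, bit25=0)
  nb ##...: next=.  (t=1,i=2, bit24=0)
  nb #.###: next=.  (t=0,i=10, bit23=0)
  nb #.##.: next=.  (t=0,i=7, bit22=0)
  nb #.#.#: next=.  (t=0,i=3, bit21=0)
  nb #.#..: next=#  (t=2,i=9, bit20=1)
  nb #..##: next=.  (t=1,i=10, bit19=0)
  nb #..#.: next=#  (t=4,i=6, bit18=1)
  nb #...#: next=#  (t=4,i=1, bit17=1)
  nb #....: next=#  (t=1,i=3, bit16=1)
  nb .####: next=#  (t=2,i=4, bit15=1)
  nb .###.: next=#  (t=0,i=0, bit14=1)
  nb .##.#: next=#  (t=0,i=8, bit13=1)
  nb .##..: next=.  (t=1,i=1, bit12=0)
  nb .#.##: next=.  (t=0,i=6, bit11=0)
  nb .#.#.: next=.  (t=0,i=4, bit10=0)
  nb .#..#: next=#  (t=1,i=9, bit9=1)
  nb .#...: next=#  (t=2,i=10, bit8=1)
  nb ..###: next=#  (t=2,i=3, bit7=1)
  nb ..##.: next=.  (t=1,i=0, bit6=0)
  nb ..#.#: next=.  (t=5,i=6, bit5=0)
  nb ..#..: next=.  (t=1,i=8, bit4=0)
  nb ...##: next=#  (t=2,i=2, bit3=1)
  nb ...#.: next=#  (t=1,i=7, bit2=1)
  nb ....#: next=#  (t=1,i=6, bit1=1)
  nb .....: next=#  (t=1,i=4, bit0=1)
  bits 01100000000101111110001110001111 = 1612178319

1612178319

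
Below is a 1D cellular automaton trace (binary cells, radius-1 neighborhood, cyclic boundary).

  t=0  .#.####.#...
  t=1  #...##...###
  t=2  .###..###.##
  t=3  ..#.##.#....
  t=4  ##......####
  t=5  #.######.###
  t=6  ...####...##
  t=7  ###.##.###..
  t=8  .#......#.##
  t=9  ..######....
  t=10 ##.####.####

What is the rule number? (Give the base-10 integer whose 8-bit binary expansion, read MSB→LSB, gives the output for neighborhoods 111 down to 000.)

  ###|#  b7=1 t=0,i=4
  ##.|.  b6=0 t=0,i=6
  #.#|.  b5=0 t=0,i=2
  #..|#  b4=1 t=0,i=9
  .##|.  b3=0 t=0,i=3
  .#.|.  b2=0 t=0,i=1
  ..#|#  b1=1 t=0,i=0
  ...|#  b0=1 t=0,i=10
  bits 10010011 = 147

147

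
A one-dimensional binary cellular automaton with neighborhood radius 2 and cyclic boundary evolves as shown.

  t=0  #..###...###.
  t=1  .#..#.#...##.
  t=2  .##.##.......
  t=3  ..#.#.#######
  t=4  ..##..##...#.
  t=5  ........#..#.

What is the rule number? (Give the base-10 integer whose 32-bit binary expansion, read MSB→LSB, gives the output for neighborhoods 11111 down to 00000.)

1640097331

  nb #####: next=.  (t=3,i=8, bit31=0)
  nb ####.: next=#  (t=3,i=11, bit30=1)
  nb ###.#: next=#  (t=0,i=11, bit29=1)
  nb ###..: next=.  (t=0,i=5, bit28=0)
  nb ##.##: next=.  (t=2,i=3, bit27=0)
  nb ##.#.: next=.  (t=0,i=12, bit26=0)
  nb ##..#: next=.  (t=1,i=12, bit25=0)
  nb ##...: next=#  (t=0,i=6, bit24=1)
  nb #.###: next=#  (t=3,i=6, bit23=1)
  nb #.##.: next=#  (t=2,i=4, bit22=1)
  nb #.#.#: next=.  (t=3,i=4, bit21=0)
  nb #.#..: next=.  (t=0,i=0, bit20=0)
  nb #..##: next=.  (t=0,i=2, bit19=0)
  nb #..#.: next=.  (t=1,i=0, bit18=0)
  nb #...#: next=.  (t=0,i=7, bit17=0)
  nb #....: next=#  (t=2,i=7, bit16=1)
  nb .####: next=#  (t=3,i=7, bit15=1)
  nb .###.: next=#  (t=0,i=4, bit14=1)
  nb .##.#: next=#  (t=2,i=2, bit13=1)
  nb .##..: next=.  (t=1,i=11, bit12=0)
  nb .#.##: next=.  (t=3,i=5, bit11=0)
  nb .#.#.: next=#  (t=1,i=5, bit10=1)
  nb .#..#: next=#  (t=0,i=1, bit9=1)
  nb .#...: next=.  (t=1,i=7, bit8=0)
  nb ..###: next=.  (t=0,i=3, bit7=0)
  nb ..##.: next=.  (t=1,i=10, bit6=0)
  nb ..#.#: next=#  (t=1,i=4, bit5=1)
  nb ..#..: next=#  (t=1,i=1, bit4=1)
  nb ...##: next=.  (t=0,i=8, bit3=0)
  nb ...#.: next=.  (t=4,i=10, bit2=0)
  nb ....#: next=#  (t=2,i=12, bit1=1)
  nb .....: next=#  (t=2,i=8, bit0=1)
  bits 01100001110000011110011000110011 = 1640097331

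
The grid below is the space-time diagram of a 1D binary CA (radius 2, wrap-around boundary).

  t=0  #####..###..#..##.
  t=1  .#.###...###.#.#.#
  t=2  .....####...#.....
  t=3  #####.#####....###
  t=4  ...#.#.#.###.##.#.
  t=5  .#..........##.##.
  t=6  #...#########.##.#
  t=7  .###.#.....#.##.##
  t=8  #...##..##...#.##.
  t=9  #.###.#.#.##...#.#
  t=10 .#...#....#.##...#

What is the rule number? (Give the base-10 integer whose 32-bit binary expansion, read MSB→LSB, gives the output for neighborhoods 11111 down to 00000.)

  nb #####: next=.  (t=0,i=2, bit31=0)
  nb ####.: next=#  (t=0,i=3, bit30=1)
  nb ###.#: next=.  (t=1,i=11, bit29=0)
  nb ###..: next=#  (t=0,i=4, bit28=1)
  nb ##.##: next=#  (t=0,i=17, bit27=1)
  nb ##.#.: next=#  (t=1,i=12, bit26=1)
  nb ##..#: next=#  (t=0,i=5, bit25=1)
  nb ##...: next=#  (t=1,i=6, bit24=1)
  nb #.###: next=.  (t=0,i=0, bit23=0)
  nb #.##.: next=#  (t=4,i=13, bit22=1)
  nb #.#.#: next=.  (t=1,i=1, bit21=0)
  nb #.#..: next=#  (t=4,i=16, bit20=1)
  nb #..##: next=.  (t=0,i=6, bit19=0)
  nb #..#.: next=#  (t=0,i=11, bit18=1)
  nb #...#: next=#  (t=1,i=7, bit17=1)
  nb #....: next=.  (t=2,i=14, bit16=0)
  nb .####: next=#  (t=0,i=1, bit15=1)
  nb .###.: next=.  (t=0,i=8, bit14=0)
  nb .##.#: next=.  (t=0,i=16, bit13=0)
  nb .##..: next=.  (t=5,i=16, bit12=0)
  nb .#.##: next=.  (t=1,i=2, bit11=0)
  nb .#.#.: next=.  (t=1,i=0, bit10=0)
  nb .#..#: next=#  (t=0,i=13, bit9=1)
  nb .#...: next=.  (t=2,i=13, bit8=0)
  nb ..###: next=.  (t=0,i=7, bit7=0)
  nb ..##.: next=#  (t=0,i=15, bit6=1)
  nb ..#.#: next=.  (t=4,i=3, bit5=0)
  nb ..#..: next=.  (t=0,i=12, bit4=0)
  nb ...##: next=#  (t=1,i=8, bit3=1)
  nb ...#.: next=.  (t=2,i=11, bit2=0)
  nb ....#: next=#  (t=2,i=3, bit1=1)
  nb .....: next=#  (t=2,i=0, bit0=1)
  bits 01011111010101101000001001001011 = 1599504971

1599504971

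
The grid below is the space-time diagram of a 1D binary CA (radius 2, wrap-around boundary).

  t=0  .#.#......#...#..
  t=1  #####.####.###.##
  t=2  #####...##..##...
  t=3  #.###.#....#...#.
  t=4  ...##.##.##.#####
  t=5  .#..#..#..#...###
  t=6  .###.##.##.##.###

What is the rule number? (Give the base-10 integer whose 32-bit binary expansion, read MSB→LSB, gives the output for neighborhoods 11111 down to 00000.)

4028524455

  ##### -> #   bit 31 = 1  t=1,i=0
  ####. -> #   bit 30 = 1  t=1,i=3
  ###.# -> #   bit 29 = 1  t=1,i=4
  ###.. -> #   bit 28 = 1  t=2,i=4
  ##.## -> .   bit 27 = 0  t=1,i=5
  ##.#. -> .   bit 26 = 0  t=3,i=5
  ##..# -> .   bit 25 = 0  t=2,i=10
  ##... -> .   bit 24 = 0  t=2,i=5
  #.### -> .   bit 23 = 0  t=1,i=6
  #.##. -> .   bit 22 = 0  t=4,i=6
  #.#.# -> .   bit 21 = 0  t=3,i=0
  #.#.. -> #   bit 20 = 1  t=0,i=3
  #..## -> #   bit 19 = 1  t=2,i=11
  #..#. -> #   bit 18 = 1  t=5,i=3
  #...# -> #   bit 17 = 1  t=0,i=12
  #.... -> .   bit 16 = 0  t=0,i=5
  .#### -> .   bit 15 = 0  t=1,i=7
  .###. -> #   bit 14 = 1  t=1,i=12
  .##.# -> #   bit 13 = 1  t=4,i=4
  .##.. -> .   bit 12 = 0  t=2,i=9
  .#.## -> .   bit 11 = 0  t=3,i=1
  .#.#. -> #   bit 10 = 1  t=0,i=2
  .#..# -> #   bit 9 = 1  t=5,i=2
  .#... -> #   bit 8 = 1  t=0,i=4
  ..### -> #   bit 7 = 1  t=2,i=0
  ..##. -> .   bit 6 = 0  t=2,i=8
  ..#.# -> #   bit 5 = 1  t=0,i=1
  ..#.. -> .   bit 4 = 0  t=0,i=10
  ...## -> .   bit 3 = 0  t=2,i=7
  ...#. -> #   bit 2 = 1  t=0,i=0
  ....# -> #   bit 1 = 1  t=0,i=8
  ..... -> #   bit 0 = 1  t=0,i=6
  bits 11110000000111100110011110100111 = 4028524455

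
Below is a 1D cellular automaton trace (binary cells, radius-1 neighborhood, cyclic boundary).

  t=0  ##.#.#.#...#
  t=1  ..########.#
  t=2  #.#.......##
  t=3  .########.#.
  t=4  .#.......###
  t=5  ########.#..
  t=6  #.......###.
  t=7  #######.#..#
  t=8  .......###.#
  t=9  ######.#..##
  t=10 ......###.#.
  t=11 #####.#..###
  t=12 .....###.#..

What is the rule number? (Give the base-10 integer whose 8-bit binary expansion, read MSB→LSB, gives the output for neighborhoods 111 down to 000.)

61

  nb ###: next=.  (t=0,i=0, bit7=0)
  nb ##.: next=.  (t=0,i=1, bit6=0)
  nb #.#: next=#  (t=0,i=2, bit5=1)
  nb #..: next=#  (t=0,i=8, bit4=1)
  nb .##: next=#  (t=0,i=11, bit3=1)
  nb .#.: next=#  (t=0,i=3, bit2=1)
  nb ..#: next=.  (t=0,i=10, bit1=0)
  nb ...: next=#  (t=0,i=9, bit0=1)
  bits 00111101 = 61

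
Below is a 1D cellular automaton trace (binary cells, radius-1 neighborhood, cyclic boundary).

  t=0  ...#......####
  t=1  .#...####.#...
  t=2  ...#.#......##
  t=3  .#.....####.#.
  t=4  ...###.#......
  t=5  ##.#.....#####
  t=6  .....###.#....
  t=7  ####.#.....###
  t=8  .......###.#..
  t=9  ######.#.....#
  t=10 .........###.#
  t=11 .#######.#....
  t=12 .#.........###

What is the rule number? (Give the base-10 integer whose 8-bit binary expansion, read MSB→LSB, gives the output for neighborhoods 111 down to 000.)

9

  nb ###: next=.  (t=0,i=11, bit7=0)
  nb ##.: next=.  (t=0,i=13, bit6=0)
  nb #.#: next=.  (t=1,i=9, bit5=0)
  nb #..: next=.  (t=0,i=0, bit4=0)
  nb .##: next=#  (t=0,i=10, bit3=1)
  nb .#.: next=.  (t=0,i=3, bit2=0)
  nb ..#: next=.  (t=0,i=2, bit1=0)
  nb ...: next=#  (t=0,i=1, bit0=1)
  bits 00001001 = 9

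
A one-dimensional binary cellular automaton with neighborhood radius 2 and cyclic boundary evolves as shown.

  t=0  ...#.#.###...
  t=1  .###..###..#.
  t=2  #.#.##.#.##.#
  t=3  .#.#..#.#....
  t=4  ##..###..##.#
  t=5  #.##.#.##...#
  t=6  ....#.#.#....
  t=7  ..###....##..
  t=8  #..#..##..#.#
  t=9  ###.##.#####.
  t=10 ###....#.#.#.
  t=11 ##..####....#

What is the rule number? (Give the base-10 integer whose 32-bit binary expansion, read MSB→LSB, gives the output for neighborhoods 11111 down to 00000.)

  [31] ##### => #  t=9,i=9
  [30] ####. => .  t=9,i=10
  [29] ###.# => #  t=9,i=2
  [28] ###.. => .  t=0,i=9
  [27] ##.## => .  t=2,i=11
  [26] ##.#. => #  t=2,i=1
  [25] ##..# => #  t=1,i=4
  [24] ##... => .  t=0,i=10
  [23] #.### => #  t=0,i=7
  [22] #.##. => .  t=2,i=4
  [21] #.#.# => .  t=0,i=5
  [20] #.#.. => .  t=3,i=3
  [19] #..## => #  t=1,i=0
  [18] #..#. => #  t=1,i=10
  [17] #...# => .  t=5,i=10
  [16] #.... => #  t=0,i=11
  [15] .#### => .  t=9,i=8
  [14] .###. => #  t=0,i=8
  [13] .##.# => .  t=2,i=0
  [12] .##.. => #  t=5,i=8
  [11] .#.## => #  t=0,i=6
  [10] .#.#. => .  t=0,i=4
  [9] .#..# => #  t=1,i=12
  [8] .#... => #  t=3,i=9
  [7] ..### => .  t=1,i=1
  [6] ..##. => .  t=4,i=9
  [5] ..#.# => #  t=0,i=3
  [4] ..#.. => .  t=1,i=11
  [3] ...## => .  t=5,i=11
  [2] ...#. => #  t=0,i=2
  [1] ....# => #  t=0,i=1
  [0] ..... => .  t=0,i=0
  bits 10100110100011010101101100100110 = 2794281766

2794281766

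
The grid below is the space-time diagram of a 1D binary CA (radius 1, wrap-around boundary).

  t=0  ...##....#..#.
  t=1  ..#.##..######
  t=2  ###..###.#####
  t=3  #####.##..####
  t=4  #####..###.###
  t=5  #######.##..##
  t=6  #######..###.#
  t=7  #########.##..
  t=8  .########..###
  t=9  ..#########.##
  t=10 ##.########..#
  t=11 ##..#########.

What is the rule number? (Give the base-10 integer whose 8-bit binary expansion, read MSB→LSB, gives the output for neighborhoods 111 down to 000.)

  nb ###: next=#  (t=1,i=9, bit7=1)
  nb ##.: next=#  (t=0,i=4, bit6=1)
  nb #.#: next=.  (t=1,i=3, bit5=0)
  nb #..: next=#  (t=0,i=5, bit4=1)
  nb .##: next=.  (t=0,i=3, bit3=0)
  nb .#.: next=#  (t=0,i=9, bit2=1)
  nb ..#: next=#  (t=0,i=2, bit1=1)
  nb ...: next=.  (t=0,i=0, bit0=0)
  bits 11010110 = 214

214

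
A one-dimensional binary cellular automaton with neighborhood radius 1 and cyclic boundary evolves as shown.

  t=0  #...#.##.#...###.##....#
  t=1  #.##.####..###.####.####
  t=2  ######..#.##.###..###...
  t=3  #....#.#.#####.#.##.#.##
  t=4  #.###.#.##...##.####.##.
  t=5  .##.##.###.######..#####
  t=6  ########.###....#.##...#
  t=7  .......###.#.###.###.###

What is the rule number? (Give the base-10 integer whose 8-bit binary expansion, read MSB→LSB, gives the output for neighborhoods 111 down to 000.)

107

  ### -> .   bit 7 = 0  t=0,i=14
  ##. -> #   bit 6 = 1  t=0,i=0
  #.# -> #   bit 5 = 1  t=0,i=5
  #.. -> .   bit 4 = 0  t=0,i=1
  .## -> #   bit 3 = 1  t=0,i=6
  .#. -> .   bit 2 = 0  t=0,i=4
  ..# -> #   bit 1 = 1  t=0,i=3
  ... -> #   bit 0 = 1  t=0,i=2
  bits 01101011 = 107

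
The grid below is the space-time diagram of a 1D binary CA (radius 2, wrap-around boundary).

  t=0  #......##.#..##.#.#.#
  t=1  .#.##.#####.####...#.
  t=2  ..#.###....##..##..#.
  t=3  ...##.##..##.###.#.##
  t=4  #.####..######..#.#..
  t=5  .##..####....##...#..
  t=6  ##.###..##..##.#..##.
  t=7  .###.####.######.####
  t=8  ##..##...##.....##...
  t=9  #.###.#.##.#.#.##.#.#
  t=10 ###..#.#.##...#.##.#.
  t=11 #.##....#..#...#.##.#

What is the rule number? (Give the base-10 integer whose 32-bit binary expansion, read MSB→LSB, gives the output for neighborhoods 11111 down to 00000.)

  #####|.  b31=0 t=1,i=8
  ####.|.  b30=0 t=1,i=9
  ###.#|.  b29=0 t=1,i=10
  ###..|#  b28=1 t=1,i=15
  ##.##|#  b27=1 t=1,i=5
  ##.#.|#  b26=1 t=0,i=9
  ##..#|#  b25=1 t=2,i=13
  ##...|#  b24=1 t=0,i=1
  #.###|#  b23=1 t=1,i=6
  #.##.|.  b22=0 t=0,i=20
  #.#.#|.  b21=0 t=0,i=16
  #.#..|#  b20=1 t=0,i=10
  #..##|#  b19=1 t=0,i=12
  #..#.|.  b18=0 t=1,i=0
  #...#|.  b17=0 t=1,i=17
  #....|.  b16=0 t=0,i=2
  .####|.  b15=0 t=1,i=7
  .###.|.  b14=0 t=2,i=5
  .##.#|#  b13=1 t=0,i=8
  .##..|.  b12=0 t=0,i=0
  .#.##|#  b11=1 t=0,i=19
  .#.#.|.  b10=0 t=0,i=17
  .#..#|.  b9=0 t=0,i=11
  .#...|#  b8=1 t=2,i=20
  ..###|#  b7=1 t=4,i=8
  ..##.|#  b6=1 t=0,i=7
  ..#.#|.  b5=0 t=1,i=1
  ..#..|#  b4=1 t=1,i=19
  ...##|#  b3=1 t=0,i=6
  ...#.|.  b2=0 t=1,i=18
  ....#|.  b1=0 t=0,i=5
  .....|#  b0=1 t=0,i=3
  bits 00011111100110000010100111011001 = 530065881

530065881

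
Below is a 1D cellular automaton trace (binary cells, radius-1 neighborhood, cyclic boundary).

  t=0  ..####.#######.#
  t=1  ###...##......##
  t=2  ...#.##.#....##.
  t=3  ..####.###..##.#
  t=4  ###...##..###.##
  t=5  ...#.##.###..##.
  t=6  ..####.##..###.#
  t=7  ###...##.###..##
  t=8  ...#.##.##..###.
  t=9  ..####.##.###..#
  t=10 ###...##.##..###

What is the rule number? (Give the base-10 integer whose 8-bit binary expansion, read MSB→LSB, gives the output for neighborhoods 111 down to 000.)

  ###|.  b7=0 t=0,i=3
  ##.|.  b6=0 t=0,i=5
  #.#|#  b5=1 t=0,i=6
  #..|#  b4=1 t=0,i=0
  .##|#  b3=1 t=0,i=2
  .#.|#  b2=1 t=0,i=15
  ..#|#  b1=1 t=0,i=1
  ...|.  b0=0 t=1,i=4
  bits 00111110 = 62

62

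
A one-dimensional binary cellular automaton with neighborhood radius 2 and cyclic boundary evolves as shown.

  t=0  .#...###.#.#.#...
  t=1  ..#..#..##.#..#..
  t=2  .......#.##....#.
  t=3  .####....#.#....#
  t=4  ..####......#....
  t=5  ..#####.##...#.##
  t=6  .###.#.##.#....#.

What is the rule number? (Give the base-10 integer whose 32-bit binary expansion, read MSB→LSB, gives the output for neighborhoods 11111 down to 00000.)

  #####|.  b31=0 t=5,i=4
  ####.|#  b30=1 t=3,i=3
  ###.#|.  b29=0 t=0,i=7
  ###..|#  b28=1 t=3,i=4
  ##.##|#  b27=1 t=5,i=7
  ##.#.|#  b26=1 t=0,i=8
  ##..#|.  b25=0 t=5,i=0
  ##...|#  b24=1 t=2,i=11
  #.###|.  b23=0 t=3,i=1
  #.##.|#  b22=1 t=2,i=9
  #.#.#|#  b21=1 t=0,i=9
  #.#..|.  b20=0 t=0,i=13
  #..##|#  b19=1 t=1,i=7
  #..#.|.  b18=0 t=1,i=4
  #...#|.  b17=0 t=0,i=3
  #....|.  b16=0 t=0,i=15
  .####|#  b15=1 t=3,i=2
  .###.|.  b14=0 t=0,i=6
  .##.#|#  b13=1 t=1,i=9
  .##..|.  b12=0 t=2,i=10
  .#.##|.  b11=0 t=2,i=8
  .#.#.|.  b10=0 t=0,i=10
  .#..#|.  b9=0 t=1,i=3
  .#...|#  b8=1 t=0,i=2
  ..###|#  b7=1 t=0,i=5
  ..##.|.  b6=0 t=1,i=8
  ..#.#|.  b5=0 t=2,i=7
  ..#..|.  b4=0 t=0,i=1
  ...##|.  b3=0 t=0,i=4
  ...#.|.  b2=0 t=0,i=0
  ....#|.  b1=0 t=0,i=16
  .....|#  b0=1 t=2,i=1
  bits 01011101011010001010000110000001 = 1567138177

1567138177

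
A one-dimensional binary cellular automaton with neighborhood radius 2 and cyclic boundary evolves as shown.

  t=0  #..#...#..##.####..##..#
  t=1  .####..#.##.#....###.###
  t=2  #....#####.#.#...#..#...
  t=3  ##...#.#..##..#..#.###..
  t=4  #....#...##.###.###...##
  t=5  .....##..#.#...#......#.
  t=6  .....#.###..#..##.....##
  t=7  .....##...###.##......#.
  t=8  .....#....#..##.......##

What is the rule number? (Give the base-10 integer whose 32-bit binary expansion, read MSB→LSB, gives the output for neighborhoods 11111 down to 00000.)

  nb #####: next=#  (t=2,i=7, bit31=1)
  nb ####.: next=.  (t=0,i=15, bit30=0)
  nb ###.#: next=.  (t=1,i=19, bit29=0)
  nb ###..: next=.  (t=0,i=16, bit28=0)
  nb ##.##: next=#  (t=0,i=12, bit27=1)
  nb ##.#.: next=#  (t=1,i=11, bit26=1)
  nb ##..#: next=#  (t=0,i=1, bit25=1)
  nb ##...: next=.  (t=3,i=2, bit24=0)
  nb #.###: next=.  (t=0,i=13, bit23=0)
  nb #.##.: next=#  (t=1,i=9, bit22=1)
  nb #.#.#: next=#  (t=2,i=11, bit21=1)
  nb #.#..: next=.  (t=1,i=12, bit20=0)
  nb #..##: next=#  (t=0,i=9, bit19=1)
  nb #..#.: next=#  (t=0,i=2, bit18=1)
  nb #...#: next=.  (t=0,i=5, bit17=0)
  nb #....: next=.  (t=1,i=14, bit16=0)
  nb .####: next=.  (t=0,i=14, bit15=0)
  nb .###.: next=.  (t=1,i=18, bit14=0)
  nb .##.#: next=.  (t=0,i=11, bit13=0)
  nb .##..: next=.  (t=0,i=0, bit12=0)
  nb .#.##: next=#  (t=1,i=8, bit11=1)
  nb .#.#.: next=.  (t=2,i=12, bit10=0)
  nb .#..#: next=.  (t=0,i=8, bit9=0)
  nb .#...: next=#  (t=0,i=4, bit8=1)
  nb ..###: next=#  (t=1,i=17, bit7=1)
  nb ..##.: next=#  (t=0,i=10, bit6=1)
  nb ..#.#: next=#  (t=1,i=7, bit5=1)
  nb ..#..: next=#  (t=0,i=3, bit4=1)
  nb ...##: next=.  (t=1,i=16, bit3=0)
  nb ...#.: next=.  (t=0,i=6, bit2=0)
  nb ....#: next=.  (t=1,i=15, bit1=0)
  nb .....: next=.  (t=5,i=1, bit0=0)
  bits 10001110011011000000100111110000 = 2389445104

2389445104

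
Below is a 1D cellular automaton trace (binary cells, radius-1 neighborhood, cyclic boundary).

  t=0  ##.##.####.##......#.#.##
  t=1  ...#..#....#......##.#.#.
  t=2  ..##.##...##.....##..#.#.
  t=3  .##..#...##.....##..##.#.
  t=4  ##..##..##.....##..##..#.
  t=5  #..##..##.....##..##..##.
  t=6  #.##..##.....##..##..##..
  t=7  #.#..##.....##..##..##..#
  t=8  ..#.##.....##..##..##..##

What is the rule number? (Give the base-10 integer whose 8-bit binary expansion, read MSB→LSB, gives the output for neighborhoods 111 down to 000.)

14

  [7] ### => .  t=0,i=0
  [6] ##. => .  t=0,i=1
  [5] #.# => .  t=0,i=2
  [4] #.. => .  t=0,i=13
  [3] .## => #  t=0,i=3
  [2] .#. => #  t=0,i=19
  [1] ..# => #  t=0,i=18
  [0] ... => .  t=0,i=14
  bits 00001110 = 14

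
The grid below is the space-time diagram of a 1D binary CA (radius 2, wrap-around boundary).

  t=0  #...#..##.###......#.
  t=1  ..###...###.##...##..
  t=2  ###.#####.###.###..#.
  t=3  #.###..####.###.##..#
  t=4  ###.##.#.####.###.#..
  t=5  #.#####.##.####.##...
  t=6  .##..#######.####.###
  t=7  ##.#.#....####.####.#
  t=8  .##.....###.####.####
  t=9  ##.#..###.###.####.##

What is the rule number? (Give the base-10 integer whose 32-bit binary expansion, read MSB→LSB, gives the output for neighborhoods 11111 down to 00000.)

  nb #####: next=.  (t=2,i=6, bit31=0)
  nb ####.: next=#  (t=2,i=7, bit30=1)
  nb ###.#: next=#  (t=1,i=10, bit29=1)
  nb ###..: next=#  (t=0,i=12, bit28=1)
  nb ##.##: next=#  (t=0,i=9, bit27=1)
  nb ##.#.: next=#  (t=4,i=6, bit26=1)
  nb ##..#: next=#  (t=2,i=17, bit25=1)
  nb ##...: next=#  (t=0,i=13, bit24=1)
  nb #.###: next=#  (t=0,i=10, bit23=1)
  nb #.##.: next=#  (t=1,i=12, bit22=1)
  nb #.#.#: next=.  (t=4,i=7, bit21=0)
  nb #.#..: next=.  (t=0,i=0, bit20=0)
  nb #..##: next=.  (t=0,i=6, bit19=0)
  nb #..#.: next=.  (t=2,i=18, bit18=0)
  nb #...#: next=#  (t=0,i=2, bit17=1)
  nb #....: next=.  (t=0,i=14, bit16=0)
  nb .####: next=.  (t=2,i=5, bit15=0)
  nb .###.: next=.  (t=0,i=11, bit14=0)
  nb .##.#: next=#  (t=0,i=8, bit13=1)
  nb .##..: next=.  (t=1,i=13, bit12=0)
  nb .#.##: next=#  (t=2,i=20, bit11=1)
  nb .#.#.: next=.  (t=0,i=20, bit10=0)
  nb .#..#: next=.  (t=0,i=5, bit9=0)
  nb .#...: next=.  (t=0,i=1, bit8=0)
  nb ..###: next=#  (t=1,i=2, bit7=1)
  nb ..##.: next=.  (t=0,i=7, bit6=0)
  nb ..#.#: next=.  (t=0,i=19, bit5=0)
  nb ..#..: next=#  (t=0,i=4, bit4=1)
  nb ...##: next=#  (t=1,i=1, bit3=1)
  nb ...#.: next=#  (t=0,i=3, bit2=1)
  nb ....#: next=#  (t=0,i=17, bit1=1)
  nb .....: next=.  (t=0,i=15, bit0=0)
  bits 01111111110000100010100010011110 = 2143430814

2143430814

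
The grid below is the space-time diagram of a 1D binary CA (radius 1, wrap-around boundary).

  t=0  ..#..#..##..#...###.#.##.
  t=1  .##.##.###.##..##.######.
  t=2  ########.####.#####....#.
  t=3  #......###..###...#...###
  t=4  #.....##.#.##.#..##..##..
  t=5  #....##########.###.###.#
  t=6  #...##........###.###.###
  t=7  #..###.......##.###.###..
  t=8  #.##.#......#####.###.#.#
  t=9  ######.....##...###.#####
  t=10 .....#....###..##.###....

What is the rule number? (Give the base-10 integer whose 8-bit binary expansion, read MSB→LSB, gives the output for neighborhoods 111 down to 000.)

  ### -> .   bit 7 = 0  t=0,i=17
  ##. -> #   bit 6 = 1  t=0,i=9
  #.# -> #   bit 5 = 1  t=0,i=19
  #.. -> .   bit 4 = 0  t=0,i=3
  .## -> #   bit 3 = 1  t=0,i=8
  .#. -> #   bit 2 = 1  t=0,i=2
  ..# -> #   bit 1 = 1  t=0,i=1
  ... -> .   bit 0 = 0  t=0,i=0
  bits 01101110 = 110

110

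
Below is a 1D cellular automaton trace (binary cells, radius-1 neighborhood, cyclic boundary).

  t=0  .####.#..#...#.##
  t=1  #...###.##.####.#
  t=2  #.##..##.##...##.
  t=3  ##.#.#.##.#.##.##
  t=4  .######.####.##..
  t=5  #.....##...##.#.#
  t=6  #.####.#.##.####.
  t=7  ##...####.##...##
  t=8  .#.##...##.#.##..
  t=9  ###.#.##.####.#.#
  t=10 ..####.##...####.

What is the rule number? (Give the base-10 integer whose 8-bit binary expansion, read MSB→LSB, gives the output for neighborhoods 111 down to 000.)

103

  ### -> .   bit 7 = 0  t=0,i=2
  ##. -> #   bit 6 = 1  t=0,i=4
  #.# -> #   bit 5 = 1  t=0,i=0
  #.. -> .   bit 4 = 0  t=0,i=7
  .## -> .   bit 3 = 0  t=0,i=1
  .#. -> #   bit 2 = 1  t=0,i=6
  ..# -> #   bit 1 = 1  t=0,i=8
  ... -> #   bit 0 = 1  t=0,i=11
  bits 01100111 = 103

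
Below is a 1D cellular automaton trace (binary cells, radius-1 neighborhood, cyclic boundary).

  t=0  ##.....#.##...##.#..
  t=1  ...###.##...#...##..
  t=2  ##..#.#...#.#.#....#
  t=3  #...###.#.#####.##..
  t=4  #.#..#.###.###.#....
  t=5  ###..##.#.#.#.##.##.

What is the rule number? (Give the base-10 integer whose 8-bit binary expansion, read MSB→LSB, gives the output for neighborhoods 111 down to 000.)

165

  nb ###: next=#  (t=1,i=4, bit7=1)
  nb ##.: next=.  (t=0,i=1, bit6=0)
  nb #.#: next=#  (t=0,i=8, bit5=1)
  nb #..: next=.  (t=0,i=2, bit4=0)
  nb .##: next=.  (t=0,i=0, bit3=0)
  nb .#.: next=#  (t=0,i=7, bit2=1)
  nb ..#: next=.  (t=0,i=6, bit1=0)
  nb ...: next=#  (t=0,i=3, bit0=1)
  bits 10100101 = 165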